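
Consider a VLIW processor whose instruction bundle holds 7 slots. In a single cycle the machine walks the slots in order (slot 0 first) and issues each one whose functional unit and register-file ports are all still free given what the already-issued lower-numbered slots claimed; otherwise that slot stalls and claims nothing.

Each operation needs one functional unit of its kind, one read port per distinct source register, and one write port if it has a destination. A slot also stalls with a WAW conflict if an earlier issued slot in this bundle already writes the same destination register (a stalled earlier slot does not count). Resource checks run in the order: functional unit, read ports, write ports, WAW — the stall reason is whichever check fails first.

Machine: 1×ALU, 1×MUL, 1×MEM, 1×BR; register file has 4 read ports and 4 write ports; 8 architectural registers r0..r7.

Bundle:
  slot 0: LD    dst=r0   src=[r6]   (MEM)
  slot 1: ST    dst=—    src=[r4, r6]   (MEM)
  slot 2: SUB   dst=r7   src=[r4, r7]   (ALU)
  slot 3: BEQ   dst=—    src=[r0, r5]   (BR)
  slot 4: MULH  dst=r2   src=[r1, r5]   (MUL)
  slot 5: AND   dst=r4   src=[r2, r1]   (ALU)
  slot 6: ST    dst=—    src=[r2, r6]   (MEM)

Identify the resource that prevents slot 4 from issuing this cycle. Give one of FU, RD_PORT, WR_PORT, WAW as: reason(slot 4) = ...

(0) want 1×MEM +1rd +1wr — yes → AL1|MU1|ME0|BR1|rd3|wr3
(1) want 1×MEM +2rd +0wr — FU → AL1|MU1|ME0|BR1|rd3|wr3
(2) want 1×ALU +2rd +1wr — yes → AL0|MU1|ME0|BR1|rd1|wr2
(3) want 1×BR +2rd +0wr — RD_PORT → AL0|MU1|ME0|BR1|rd1|wr2
(4) want 1×MUL +2rd +1wr — RD_PORT → AL0|MU1|ME0|BR1|rd1|wr2
(5) want 1×ALU +2rd +1wr — FU → AL0|MU1|ME0|BR1|rd1|wr2
(6) want 1×MEM +2rd +0wr — FU → AL0|MU1|ME0|BR1|rd1|wr2

reason(slot 4) = RD_PORT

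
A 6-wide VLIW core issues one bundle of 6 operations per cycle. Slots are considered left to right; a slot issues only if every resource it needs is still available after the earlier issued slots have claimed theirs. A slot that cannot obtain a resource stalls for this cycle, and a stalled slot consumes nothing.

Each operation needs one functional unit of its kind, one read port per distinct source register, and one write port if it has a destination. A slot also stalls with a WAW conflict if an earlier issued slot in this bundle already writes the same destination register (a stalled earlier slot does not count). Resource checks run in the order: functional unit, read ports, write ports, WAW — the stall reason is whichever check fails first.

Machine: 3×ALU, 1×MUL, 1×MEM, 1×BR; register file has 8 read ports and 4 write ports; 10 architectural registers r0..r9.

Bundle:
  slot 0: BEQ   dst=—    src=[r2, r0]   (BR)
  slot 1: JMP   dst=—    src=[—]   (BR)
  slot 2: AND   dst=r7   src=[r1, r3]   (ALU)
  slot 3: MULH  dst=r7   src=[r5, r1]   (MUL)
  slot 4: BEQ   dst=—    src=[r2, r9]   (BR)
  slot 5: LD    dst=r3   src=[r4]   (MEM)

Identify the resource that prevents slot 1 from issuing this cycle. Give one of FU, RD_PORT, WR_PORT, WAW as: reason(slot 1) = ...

[0] BR needs rd=2 wr=0: ok; after: ALU=3 MUL=1 MEM=1 BR=0, R=6, W=4
[1] BR needs rd=0 wr=0: FU; after: ALU=3 MUL=1 MEM=1 BR=0, R=6, W=4
[2] ALU needs rd=2 wr=1: ok; after: ALU=2 MUL=1 MEM=1 BR=0, R=4, W=3
[3] MUL needs rd=2 wr=1: WAW; after: ALU=2 MUL=1 MEM=1 BR=0, R=4, W=3
[4] BR needs rd=2 wr=0: FU; after: ALU=2 MUL=1 MEM=1 BR=0, R=4, W=3
[5] MEM needs rd=1 wr=1: ok; after: ALU=2 MUL=1 MEM=0 BR=0, R=3, W=2

reason(slot 1) = FU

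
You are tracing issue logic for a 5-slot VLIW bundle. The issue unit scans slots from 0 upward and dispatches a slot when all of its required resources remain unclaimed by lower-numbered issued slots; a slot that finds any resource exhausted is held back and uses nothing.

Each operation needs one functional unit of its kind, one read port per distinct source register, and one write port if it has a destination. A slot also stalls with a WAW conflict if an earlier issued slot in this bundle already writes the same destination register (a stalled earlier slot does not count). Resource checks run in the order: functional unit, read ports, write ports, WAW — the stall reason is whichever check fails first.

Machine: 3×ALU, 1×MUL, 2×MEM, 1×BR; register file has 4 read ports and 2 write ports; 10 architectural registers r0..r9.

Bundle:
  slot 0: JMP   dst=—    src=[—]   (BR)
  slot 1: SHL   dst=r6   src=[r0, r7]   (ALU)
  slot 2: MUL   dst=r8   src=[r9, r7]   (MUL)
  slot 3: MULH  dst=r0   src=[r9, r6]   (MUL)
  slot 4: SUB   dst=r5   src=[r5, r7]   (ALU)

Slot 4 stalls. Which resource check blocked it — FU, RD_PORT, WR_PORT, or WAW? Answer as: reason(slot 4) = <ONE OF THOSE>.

reason(slot 4) = RD_PORT

[0] BR needs rd=0 wr=0: ok; after: ALU=3 MUL=1 MEM=2 BR=0, R=4, W=2
[1] ALU needs rd=2 wr=1: ok; after: ALU=2 MUL=1 MEM=2 BR=0, R=2, W=1
[2] MUL needs rd=2 wr=1: ok; after: ALU=2 MUL=0 MEM=2 BR=0, R=0, W=0
[3] MUL needs rd=2 wr=1: FU; after: ALU=2 MUL=0 MEM=2 BR=0, R=0, W=0
[4] ALU needs rd=2 wr=1: RD_PORT; after: ALU=2 MUL=0 MEM=2 BR=0, R=0, W=0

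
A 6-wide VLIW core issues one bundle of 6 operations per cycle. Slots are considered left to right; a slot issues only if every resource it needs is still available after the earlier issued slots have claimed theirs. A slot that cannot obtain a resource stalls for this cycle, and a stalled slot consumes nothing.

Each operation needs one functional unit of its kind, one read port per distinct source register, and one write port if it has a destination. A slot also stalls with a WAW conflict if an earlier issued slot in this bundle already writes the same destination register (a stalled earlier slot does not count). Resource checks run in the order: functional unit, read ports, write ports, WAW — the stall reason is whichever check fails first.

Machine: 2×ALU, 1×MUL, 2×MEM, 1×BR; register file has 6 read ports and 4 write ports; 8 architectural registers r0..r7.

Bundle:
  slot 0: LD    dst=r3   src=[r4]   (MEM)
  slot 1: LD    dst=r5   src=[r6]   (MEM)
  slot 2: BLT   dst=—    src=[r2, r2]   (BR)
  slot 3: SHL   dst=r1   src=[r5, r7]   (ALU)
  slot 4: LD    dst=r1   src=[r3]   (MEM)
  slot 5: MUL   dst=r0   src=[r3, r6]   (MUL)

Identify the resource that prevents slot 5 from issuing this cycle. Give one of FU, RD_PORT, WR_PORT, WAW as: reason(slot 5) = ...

reason(slot 5) = RD_PORT

[0] MEM needs rd=1 wr=1: ok; after: ALU=2 MUL=1 MEM=1 BR=1, R=5, W=3
[1] MEM needs rd=1 wr=1: ok; after: ALU=2 MUL=1 MEM=0 BR=1, R=4, W=2
[2] BR needs rd=1 wr=0: ok; after: ALU=2 MUL=1 MEM=0 BR=0, R=3, W=2
[3] ALU needs rd=2 wr=1: ok; after: ALU=1 MUL=1 MEM=0 BR=0, R=1, W=1
[4] MEM needs rd=1 wr=1: FU; after: ALU=1 MUL=1 MEM=0 BR=0, R=1, W=1
[5] MUL needs rd=2 wr=1: RD_PORT; after: ALU=1 MUL=1 MEM=0 BR=0, R=1, W=1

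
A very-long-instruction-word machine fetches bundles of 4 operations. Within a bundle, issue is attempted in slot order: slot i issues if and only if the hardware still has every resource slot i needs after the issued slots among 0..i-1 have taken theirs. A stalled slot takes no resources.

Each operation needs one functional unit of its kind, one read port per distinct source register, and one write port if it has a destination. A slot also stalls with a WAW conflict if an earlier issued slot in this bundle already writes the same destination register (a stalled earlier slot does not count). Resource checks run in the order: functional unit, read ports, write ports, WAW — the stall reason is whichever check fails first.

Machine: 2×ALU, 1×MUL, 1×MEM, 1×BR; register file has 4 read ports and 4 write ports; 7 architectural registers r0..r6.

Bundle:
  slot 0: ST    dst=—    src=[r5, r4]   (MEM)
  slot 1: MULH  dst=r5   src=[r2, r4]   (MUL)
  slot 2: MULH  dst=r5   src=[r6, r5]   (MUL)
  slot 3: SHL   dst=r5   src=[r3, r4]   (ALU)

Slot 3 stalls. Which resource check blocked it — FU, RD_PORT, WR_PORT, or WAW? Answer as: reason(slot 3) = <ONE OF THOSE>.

reason(slot 3) = RD_PORT

slot 0 (MEM): ISSUE — free A2,Mu1,Ld0,B1 rp2 wp4
slot 1 (MUL): ISSUE — free A2,Mu0,Ld0,B1 rp0 wp3
slot 2 (MUL): stall FU — free A2,Mu0,Ld0,B1 rp0 wp3
slot 3 (ALU): stall RD_PORT — free A2,Mu0,Ld0,B1 rp0 wp3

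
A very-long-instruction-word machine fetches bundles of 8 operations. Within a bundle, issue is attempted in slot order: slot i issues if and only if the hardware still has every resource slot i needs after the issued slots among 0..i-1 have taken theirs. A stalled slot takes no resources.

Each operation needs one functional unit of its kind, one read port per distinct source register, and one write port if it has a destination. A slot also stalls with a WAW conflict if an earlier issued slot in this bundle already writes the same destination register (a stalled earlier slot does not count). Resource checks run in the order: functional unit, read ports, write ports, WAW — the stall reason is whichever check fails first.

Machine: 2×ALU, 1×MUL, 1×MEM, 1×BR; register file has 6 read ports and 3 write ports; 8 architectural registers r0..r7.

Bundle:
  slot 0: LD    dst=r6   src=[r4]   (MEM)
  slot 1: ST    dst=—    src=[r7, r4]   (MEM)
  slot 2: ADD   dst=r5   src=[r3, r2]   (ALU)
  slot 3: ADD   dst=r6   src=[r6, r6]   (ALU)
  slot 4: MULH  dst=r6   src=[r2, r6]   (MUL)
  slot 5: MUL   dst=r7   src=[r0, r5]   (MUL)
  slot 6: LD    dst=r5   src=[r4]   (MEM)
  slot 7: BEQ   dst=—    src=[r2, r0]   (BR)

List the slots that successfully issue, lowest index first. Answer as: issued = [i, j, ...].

issued = [0, 2, 5]

  0. MEM→r6 ⇒ go  {2A/1Mu/0Ld/1B | 5r 2w}
  1. MEM ⇒ no(FU)  {2A/1Mu/0Ld/1B | 5r 2w}
  2. ALU→r5 ⇒ go  {1A/1Mu/0Ld/1B | 3r 1w}
  3. ALU→r6 ⇒ no(WAW)  {1A/1Mu/0Ld/1B | 3r 1w}
  4. MUL→r6 ⇒ no(WAW)  {1A/1Mu/0Ld/1B | 3r 1w}
  5. MUL→r7 ⇒ go  {1A/0Mu/0Ld/1B | 1r 0w}
  6. MEM→r5 ⇒ no(FU)  {1A/0Mu/0Ld/1B | 1r 0w}
  7. BR ⇒ no(RD_PORT)  {1A/0Mu/0Ld/1B | 1r 0w}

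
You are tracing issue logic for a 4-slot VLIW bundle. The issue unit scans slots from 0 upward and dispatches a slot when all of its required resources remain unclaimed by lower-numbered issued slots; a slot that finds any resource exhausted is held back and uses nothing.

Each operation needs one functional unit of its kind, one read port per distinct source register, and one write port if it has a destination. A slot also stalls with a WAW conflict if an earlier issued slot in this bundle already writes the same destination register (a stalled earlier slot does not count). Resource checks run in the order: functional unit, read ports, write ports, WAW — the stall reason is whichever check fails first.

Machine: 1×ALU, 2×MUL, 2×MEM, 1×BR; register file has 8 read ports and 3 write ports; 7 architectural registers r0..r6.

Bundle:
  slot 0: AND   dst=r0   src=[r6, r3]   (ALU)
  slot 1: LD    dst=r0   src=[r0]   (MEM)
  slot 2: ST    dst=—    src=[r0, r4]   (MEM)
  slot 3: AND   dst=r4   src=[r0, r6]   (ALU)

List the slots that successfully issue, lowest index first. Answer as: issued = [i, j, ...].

[0] ALU needs rd=2 wr=1: ok; after: ALU=0 MUL=2 MEM=2 BR=1, R=6, W=2
[1] MEM needs rd=1 wr=1: WAW; after: ALU=0 MUL=2 MEM=2 BR=1, R=6, W=2
[2] MEM needs rd=2 wr=0: ok; after: ALU=0 MUL=2 MEM=1 BR=1, R=4, W=2
[3] ALU needs rd=2 wr=1: FU; after: ALU=0 MUL=2 MEM=1 BR=1, R=4, W=2

issued = [0, 2]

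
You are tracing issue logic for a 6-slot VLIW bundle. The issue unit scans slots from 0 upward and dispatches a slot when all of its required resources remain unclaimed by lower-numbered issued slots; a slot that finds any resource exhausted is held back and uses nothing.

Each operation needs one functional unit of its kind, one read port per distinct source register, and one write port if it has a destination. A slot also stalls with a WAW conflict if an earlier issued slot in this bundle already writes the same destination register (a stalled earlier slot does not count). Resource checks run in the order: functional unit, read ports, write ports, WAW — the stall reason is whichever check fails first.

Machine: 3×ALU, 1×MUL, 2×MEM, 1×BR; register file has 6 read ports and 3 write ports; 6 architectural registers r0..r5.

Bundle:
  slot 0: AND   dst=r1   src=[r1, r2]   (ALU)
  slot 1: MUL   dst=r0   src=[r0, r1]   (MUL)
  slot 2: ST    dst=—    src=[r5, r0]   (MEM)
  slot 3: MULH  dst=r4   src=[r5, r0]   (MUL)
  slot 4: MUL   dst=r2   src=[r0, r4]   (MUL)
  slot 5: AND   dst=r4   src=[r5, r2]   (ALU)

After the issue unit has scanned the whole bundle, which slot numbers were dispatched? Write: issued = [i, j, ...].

issued = [0, 1, 2]

  0. ALU→r1 ⇒ go  {2A/1Mu/2Ld/1B | 4r 2w}
  1. MUL→r0 ⇒ go  {2A/0Mu/2Ld/1B | 2r 1w}
  2. MEM ⇒ go  {2A/0Mu/1Ld/1B | 0r 1w}
  3. MUL→r4 ⇒ no(FU)  {2A/0Mu/1Ld/1B | 0r 1w}
  4. MUL→r2 ⇒ no(FU)  {2A/0Mu/1Ld/1B | 0r 1w}
  5. ALU→r4 ⇒ no(RD_PORT)  {2A/0Mu/1Ld/1B | 0r 1w}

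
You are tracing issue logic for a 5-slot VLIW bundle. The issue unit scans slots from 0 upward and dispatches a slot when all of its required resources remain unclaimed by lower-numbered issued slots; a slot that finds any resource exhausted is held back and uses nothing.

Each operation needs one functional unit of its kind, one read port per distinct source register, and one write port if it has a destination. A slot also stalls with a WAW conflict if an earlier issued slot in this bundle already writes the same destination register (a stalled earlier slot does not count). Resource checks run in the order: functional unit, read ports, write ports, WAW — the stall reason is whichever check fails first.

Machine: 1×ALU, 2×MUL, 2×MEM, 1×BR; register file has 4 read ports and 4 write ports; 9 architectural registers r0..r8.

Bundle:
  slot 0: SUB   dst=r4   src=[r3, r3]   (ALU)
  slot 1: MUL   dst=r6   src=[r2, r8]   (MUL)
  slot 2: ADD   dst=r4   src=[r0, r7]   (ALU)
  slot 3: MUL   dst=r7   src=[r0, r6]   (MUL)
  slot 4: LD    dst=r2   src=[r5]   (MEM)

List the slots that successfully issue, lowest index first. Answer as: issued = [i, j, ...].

issued = [0, 1, 4]

#0 ALU src=r3,r3 dispatched  <A:0 Mu:2 Ld:2 B:1 rd:3 wr:3>
#1 MUL src=r2,r8 dispatched  <A:0 Mu:1 Ld:2 B:1 rd:1 wr:2>
#2 ALU src=r0,r7 held:FU  <A:0 Mu:1 Ld:2 B:1 rd:1 wr:2>
#3 MUL src=r0,r6 held:RD_PORT  <A:0 Mu:1 Ld:2 B:1 rd:1 wr:2>
#4 MEM src=r5 dispatched  <A:0 Mu:1 Ld:1 B:1 rd:0 wr:1>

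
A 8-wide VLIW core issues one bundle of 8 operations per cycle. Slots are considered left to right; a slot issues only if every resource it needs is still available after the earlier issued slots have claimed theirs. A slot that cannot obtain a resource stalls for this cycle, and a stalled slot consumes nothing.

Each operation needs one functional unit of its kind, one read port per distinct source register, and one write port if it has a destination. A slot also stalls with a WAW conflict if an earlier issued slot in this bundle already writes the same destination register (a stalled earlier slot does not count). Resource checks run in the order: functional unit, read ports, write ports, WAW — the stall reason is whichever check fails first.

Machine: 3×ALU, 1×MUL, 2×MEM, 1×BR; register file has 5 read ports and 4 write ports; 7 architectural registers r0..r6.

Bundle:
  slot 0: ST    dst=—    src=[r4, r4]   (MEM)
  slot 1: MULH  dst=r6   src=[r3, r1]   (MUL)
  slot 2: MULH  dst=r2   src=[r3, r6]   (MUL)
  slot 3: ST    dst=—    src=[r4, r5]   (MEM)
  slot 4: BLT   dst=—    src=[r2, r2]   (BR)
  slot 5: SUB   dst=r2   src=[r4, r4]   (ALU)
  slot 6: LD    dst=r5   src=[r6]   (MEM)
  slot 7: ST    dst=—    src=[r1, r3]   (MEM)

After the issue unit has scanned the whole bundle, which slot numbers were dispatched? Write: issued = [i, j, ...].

slot 0 (MEM): ISSUE — free A3,Mu1,Ld1,B1 rp4 wp4
slot 1 (MUL): ISSUE — free A3,Mu0,Ld1,B1 rp2 wp3
slot 2 (MUL): stall FU — free A3,Mu0,Ld1,B1 rp2 wp3
slot 3 (MEM): ISSUE — free A3,Mu0,Ld0,B1 rp0 wp3
slot 4 (BR): stall RD_PORT — free A3,Mu0,Ld0,B1 rp0 wp3
slot 5 (ALU): stall RD_PORT — free A3,Mu0,Ld0,B1 rp0 wp3
slot 6 (MEM): stall FU — free A3,Mu0,Ld0,B1 rp0 wp3
slot 7 (MEM): stall FU — free A3,Mu0,Ld0,B1 rp0 wp3

issued = [0, 1, 3]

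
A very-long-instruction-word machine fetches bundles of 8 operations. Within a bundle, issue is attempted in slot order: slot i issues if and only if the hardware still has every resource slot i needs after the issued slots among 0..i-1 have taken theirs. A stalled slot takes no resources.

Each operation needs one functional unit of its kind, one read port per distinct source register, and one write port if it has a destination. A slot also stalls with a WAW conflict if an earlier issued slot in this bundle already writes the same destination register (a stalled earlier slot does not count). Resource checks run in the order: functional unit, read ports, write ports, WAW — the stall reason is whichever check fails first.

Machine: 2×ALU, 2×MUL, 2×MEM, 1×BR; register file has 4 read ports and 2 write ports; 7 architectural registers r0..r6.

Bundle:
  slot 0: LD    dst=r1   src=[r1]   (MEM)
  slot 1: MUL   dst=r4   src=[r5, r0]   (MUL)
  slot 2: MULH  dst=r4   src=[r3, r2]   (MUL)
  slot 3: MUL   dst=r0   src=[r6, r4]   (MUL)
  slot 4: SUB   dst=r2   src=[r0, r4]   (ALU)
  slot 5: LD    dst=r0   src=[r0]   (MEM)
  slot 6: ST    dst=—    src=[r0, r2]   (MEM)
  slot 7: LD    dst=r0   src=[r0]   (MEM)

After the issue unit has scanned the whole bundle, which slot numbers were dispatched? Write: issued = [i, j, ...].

issued = [0, 1]

  0. MEM→r1 ⇒ go  {2A/2Mu/1Ld/1B | 3r 1w}
  1. MUL→r4 ⇒ go  {2A/1Mu/1Ld/1B | 1r 0w}
  2. MUL→r4 ⇒ no(RD_PORT)  {2A/1Mu/1Ld/1B | 1r 0w}
  3. MUL→r0 ⇒ no(RD_PORT)  {2A/1Mu/1Ld/1B | 1r 0w}
  4. ALU→r2 ⇒ no(RD_PORT)  {2A/1Mu/1Ld/1B | 1r 0w}
  5. MEM→r0 ⇒ no(WR_PORT)  {2A/1Mu/1Ld/1B | 1r 0w}
  6. MEM ⇒ no(RD_PORT)  {2A/1Mu/1Ld/1B | 1r 0w}
  7. MEM→r0 ⇒ no(WR_PORT)  {2A/1Mu/1Ld/1B | 1r 0w}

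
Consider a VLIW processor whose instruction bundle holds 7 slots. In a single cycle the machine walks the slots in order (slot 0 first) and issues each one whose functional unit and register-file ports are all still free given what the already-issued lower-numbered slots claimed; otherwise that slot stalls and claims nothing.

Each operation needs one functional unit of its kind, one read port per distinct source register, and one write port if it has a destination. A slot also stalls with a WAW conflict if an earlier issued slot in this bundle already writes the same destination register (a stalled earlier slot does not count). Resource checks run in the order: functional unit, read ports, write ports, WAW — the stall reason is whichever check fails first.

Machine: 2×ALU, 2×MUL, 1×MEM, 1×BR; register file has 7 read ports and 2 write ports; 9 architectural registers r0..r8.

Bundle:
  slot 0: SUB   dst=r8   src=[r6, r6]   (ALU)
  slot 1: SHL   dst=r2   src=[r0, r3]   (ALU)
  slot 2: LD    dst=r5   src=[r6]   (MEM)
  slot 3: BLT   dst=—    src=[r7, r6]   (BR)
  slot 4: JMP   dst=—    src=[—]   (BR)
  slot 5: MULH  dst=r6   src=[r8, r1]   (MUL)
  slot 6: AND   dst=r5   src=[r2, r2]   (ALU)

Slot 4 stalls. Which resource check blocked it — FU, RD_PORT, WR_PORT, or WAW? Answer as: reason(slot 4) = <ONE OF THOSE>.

#0 ALU src=r6,r6 dispatched  <A:1 Mu:2 Ld:1 B:1 rd:6 wr:1>
#1 ALU src=r0,r3 dispatched  <A:0 Mu:2 Ld:1 B:1 rd:4 wr:0>
#2 MEM src=r6 held:WR_PORT  <A:0 Mu:2 Ld:1 B:1 rd:4 wr:0>
#3 BR src=r7,r6 dispatched  <A:0 Mu:2 Ld:1 B:0 rd:2 wr:0>
#4 BR src=- held:FU  <A:0 Mu:2 Ld:1 B:0 rd:2 wr:0>
#5 MUL src=r8,r1 held:WR_PORT  <A:0 Mu:2 Ld:1 B:0 rd:2 wr:0>
#6 ALU src=r2,r2 held:FU  <A:0 Mu:2 Ld:1 B:0 rd:2 wr:0>

reason(slot 4) = FU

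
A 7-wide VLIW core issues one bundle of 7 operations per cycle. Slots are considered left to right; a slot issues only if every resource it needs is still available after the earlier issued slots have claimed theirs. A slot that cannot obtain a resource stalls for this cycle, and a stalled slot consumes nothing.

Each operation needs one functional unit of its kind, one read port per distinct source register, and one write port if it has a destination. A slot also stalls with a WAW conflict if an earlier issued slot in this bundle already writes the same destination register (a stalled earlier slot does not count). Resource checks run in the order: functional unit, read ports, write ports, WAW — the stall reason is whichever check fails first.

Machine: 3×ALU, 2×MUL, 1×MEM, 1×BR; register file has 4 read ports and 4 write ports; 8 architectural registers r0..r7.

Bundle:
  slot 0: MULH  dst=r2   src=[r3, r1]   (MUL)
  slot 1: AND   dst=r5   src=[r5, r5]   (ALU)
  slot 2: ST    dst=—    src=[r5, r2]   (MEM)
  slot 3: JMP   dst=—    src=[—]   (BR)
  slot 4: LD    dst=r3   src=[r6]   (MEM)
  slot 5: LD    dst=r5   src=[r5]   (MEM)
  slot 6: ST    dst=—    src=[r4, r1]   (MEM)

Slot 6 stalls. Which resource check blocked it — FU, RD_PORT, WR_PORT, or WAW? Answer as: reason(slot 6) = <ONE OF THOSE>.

reason(slot 6) = FU

#0 MUL src=r3,r1 dispatched  <A:3 Mu:1 Ld:1 B:1 rd:2 wr:3>
#1 ALU src=r5,r5 dispatched  <A:2 Mu:1 Ld:1 B:1 rd:1 wr:2>
#2 MEM src=r5,r2 held:RD_PORT  <A:2 Mu:1 Ld:1 B:1 rd:1 wr:2>
#3 BR src=- dispatched  <A:2 Mu:1 Ld:1 B:0 rd:1 wr:2>
#4 MEM src=r6 dispatched  <A:2 Mu:1 Ld:0 B:0 rd:0 wr:1>
#5 MEM src=r5 held:FU  <A:2 Mu:1 Ld:0 B:0 rd:0 wr:1>
#6 MEM src=r4,r1 held:FU  <A:2 Mu:1 Ld:0 B:0 rd:0 wr:1>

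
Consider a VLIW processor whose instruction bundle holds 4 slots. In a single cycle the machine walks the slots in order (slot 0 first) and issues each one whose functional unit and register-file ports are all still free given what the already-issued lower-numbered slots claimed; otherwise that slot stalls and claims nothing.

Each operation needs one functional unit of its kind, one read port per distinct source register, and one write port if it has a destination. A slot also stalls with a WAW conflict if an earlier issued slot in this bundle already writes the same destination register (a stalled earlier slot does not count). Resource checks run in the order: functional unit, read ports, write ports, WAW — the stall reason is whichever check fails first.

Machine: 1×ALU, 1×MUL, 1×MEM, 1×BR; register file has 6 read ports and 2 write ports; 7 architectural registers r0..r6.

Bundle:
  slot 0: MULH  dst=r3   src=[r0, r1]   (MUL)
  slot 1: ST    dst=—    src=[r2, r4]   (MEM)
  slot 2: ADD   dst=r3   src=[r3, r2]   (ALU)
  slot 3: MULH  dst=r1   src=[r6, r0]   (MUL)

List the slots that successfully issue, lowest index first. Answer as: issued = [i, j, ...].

issued = [0, 1]

(0) want 1×MUL +2rd +1wr — yes → AL1|MU0|ME1|BR1|rd4|wr1
(1) want 1×MEM +2rd +0wr — yes → AL1|MU0|ME0|BR1|rd2|wr1
(2) want 1×ALU +2rd +1wr — WAW → AL1|MU0|ME0|BR1|rd2|wr1
(3) want 1×MUL +2rd +1wr — FU → AL1|MU0|ME0|BR1|rd2|wr1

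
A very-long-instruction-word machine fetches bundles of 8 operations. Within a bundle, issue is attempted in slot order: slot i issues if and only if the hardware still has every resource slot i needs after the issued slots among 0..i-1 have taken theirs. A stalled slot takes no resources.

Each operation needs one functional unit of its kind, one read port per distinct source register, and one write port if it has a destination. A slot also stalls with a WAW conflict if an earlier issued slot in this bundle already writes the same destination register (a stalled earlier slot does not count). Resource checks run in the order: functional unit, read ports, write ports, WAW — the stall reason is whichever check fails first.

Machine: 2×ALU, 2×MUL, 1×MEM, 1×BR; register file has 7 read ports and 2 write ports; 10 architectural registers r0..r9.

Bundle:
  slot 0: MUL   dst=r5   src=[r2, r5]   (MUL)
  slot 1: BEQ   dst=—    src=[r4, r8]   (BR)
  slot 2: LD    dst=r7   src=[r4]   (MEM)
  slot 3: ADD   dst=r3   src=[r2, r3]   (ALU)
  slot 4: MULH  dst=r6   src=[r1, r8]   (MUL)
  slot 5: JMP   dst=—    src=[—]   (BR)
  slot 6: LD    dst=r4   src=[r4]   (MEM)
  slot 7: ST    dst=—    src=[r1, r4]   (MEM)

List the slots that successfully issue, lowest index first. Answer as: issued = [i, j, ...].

issued = [0, 1, 2]

[0] MUL needs rd=2 wr=1: ok; after: ALU=2 MUL=1 MEM=1 BR=1, R=5, W=1
[1] BR needs rd=2 wr=0: ok; after: ALU=2 MUL=1 MEM=1 BR=0, R=3, W=1
[2] MEM needs rd=1 wr=1: ok; after: ALU=2 MUL=1 MEM=0 BR=0, R=2, W=0
[3] ALU needs rd=2 wr=1: WR_PORT; after: ALU=2 MUL=1 MEM=0 BR=0, R=2, W=0
[4] MUL needs rd=2 wr=1: WR_PORT; after: ALU=2 MUL=1 MEM=0 BR=0, R=2, W=0
[5] BR needs rd=0 wr=0: FU; after: ALU=2 MUL=1 MEM=0 BR=0, R=2, W=0
[6] MEM needs rd=1 wr=1: FU; after: ALU=2 MUL=1 MEM=0 BR=0, R=2, W=0
[7] MEM needs rd=2 wr=0: FU; after: ALU=2 MUL=1 MEM=0 BR=0, R=2, W=0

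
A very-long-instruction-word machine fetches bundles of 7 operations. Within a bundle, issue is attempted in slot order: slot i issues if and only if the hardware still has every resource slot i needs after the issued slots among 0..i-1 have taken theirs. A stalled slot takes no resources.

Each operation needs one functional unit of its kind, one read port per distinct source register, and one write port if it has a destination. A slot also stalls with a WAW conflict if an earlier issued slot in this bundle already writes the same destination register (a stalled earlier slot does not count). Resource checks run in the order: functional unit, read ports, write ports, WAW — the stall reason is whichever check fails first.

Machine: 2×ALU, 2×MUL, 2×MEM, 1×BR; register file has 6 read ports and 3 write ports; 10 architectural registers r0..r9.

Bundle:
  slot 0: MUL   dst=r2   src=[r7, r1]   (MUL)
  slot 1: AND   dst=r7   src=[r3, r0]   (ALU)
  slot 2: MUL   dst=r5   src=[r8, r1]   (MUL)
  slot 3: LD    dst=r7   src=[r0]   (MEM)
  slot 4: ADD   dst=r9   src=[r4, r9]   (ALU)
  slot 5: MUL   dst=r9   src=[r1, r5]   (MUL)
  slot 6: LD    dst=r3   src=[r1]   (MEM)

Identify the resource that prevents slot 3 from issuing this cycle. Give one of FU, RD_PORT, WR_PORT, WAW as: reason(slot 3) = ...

(0) want 1×MUL +2rd +1wr — yes → AL2|MU1|ME2|BR1|rd4|wr2
(1) want 1×ALU +2rd +1wr — yes → AL1|MU1|ME2|BR1|rd2|wr1
(2) want 1×MUL +2rd +1wr — yes → AL1|MU0|ME2|BR1|rd0|wr0
(3) want 1×MEM +1rd +1wr — RD_PORT → AL1|MU0|ME2|BR1|rd0|wr0
(4) want 1×ALU +2rd +1wr — RD_PORT → AL1|MU0|ME2|BR1|rd0|wr0
(5) want 1×MUL +2rd +1wr — FU → AL1|MU0|ME2|BR1|rd0|wr0
(6) want 1×MEM +1rd +1wr — RD_PORT → AL1|MU0|ME2|BR1|rd0|wr0

reason(slot 3) = RD_PORT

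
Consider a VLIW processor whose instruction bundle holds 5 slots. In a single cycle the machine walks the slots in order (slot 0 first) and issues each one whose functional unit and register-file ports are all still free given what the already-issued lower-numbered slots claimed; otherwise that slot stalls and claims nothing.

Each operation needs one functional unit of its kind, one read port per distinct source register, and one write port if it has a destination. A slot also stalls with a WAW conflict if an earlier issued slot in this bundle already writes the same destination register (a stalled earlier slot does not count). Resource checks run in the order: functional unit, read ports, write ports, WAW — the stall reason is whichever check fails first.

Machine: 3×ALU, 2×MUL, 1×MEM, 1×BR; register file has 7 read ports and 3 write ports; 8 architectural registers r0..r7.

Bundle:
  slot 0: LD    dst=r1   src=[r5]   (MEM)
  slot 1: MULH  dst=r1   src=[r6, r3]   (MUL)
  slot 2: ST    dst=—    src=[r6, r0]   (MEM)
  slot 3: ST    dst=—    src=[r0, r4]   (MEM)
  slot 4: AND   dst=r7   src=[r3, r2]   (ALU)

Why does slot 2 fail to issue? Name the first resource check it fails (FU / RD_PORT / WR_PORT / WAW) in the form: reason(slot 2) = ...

slot 0 (MEM): ISSUE — free A3,Mu2,Ld0,B1 rp6 wp2
slot 1 (MUL): stall WAW — free A3,Mu2,Ld0,B1 rp6 wp2
slot 2 (MEM): stall FU — free A3,Mu2,Ld0,B1 rp6 wp2
slot 3 (MEM): stall FU — free A3,Mu2,Ld0,B1 rp6 wp2
slot 4 (ALU): ISSUE — free A2,Mu2,Ld0,B1 rp4 wp1

reason(slot 2) = FU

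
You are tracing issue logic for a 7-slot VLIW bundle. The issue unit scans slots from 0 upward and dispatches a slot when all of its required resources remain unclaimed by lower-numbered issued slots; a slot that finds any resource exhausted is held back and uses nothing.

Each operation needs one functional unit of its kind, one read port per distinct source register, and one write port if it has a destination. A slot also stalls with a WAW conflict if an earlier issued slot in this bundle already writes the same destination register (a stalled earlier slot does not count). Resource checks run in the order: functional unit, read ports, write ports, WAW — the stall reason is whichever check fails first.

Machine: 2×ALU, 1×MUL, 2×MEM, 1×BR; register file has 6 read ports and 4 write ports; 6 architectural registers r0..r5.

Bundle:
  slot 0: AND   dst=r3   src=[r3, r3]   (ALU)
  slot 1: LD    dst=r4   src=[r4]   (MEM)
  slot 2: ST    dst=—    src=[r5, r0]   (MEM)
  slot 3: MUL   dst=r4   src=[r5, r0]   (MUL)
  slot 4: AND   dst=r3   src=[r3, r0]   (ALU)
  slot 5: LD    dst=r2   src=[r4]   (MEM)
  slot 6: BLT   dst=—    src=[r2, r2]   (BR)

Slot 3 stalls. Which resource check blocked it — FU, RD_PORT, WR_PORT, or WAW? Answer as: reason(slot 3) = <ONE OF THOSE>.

reason(slot 3) = WAW

#0 ALU src=r3,r3 dispatched  <A:1 Mu:1 Ld:2 B:1 rd:5 wr:3>
#1 MEM src=r4 dispatched  <A:1 Mu:1 Ld:1 B:1 rd:4 wr:2>
#2 MEM src=r5,r0 dispatched  <A:1 Mu:1 Ld:0 B:1 rd:2 wr:2>
#3 MUL src=r5,r0 held:WAW  <A:1 Mu:1 Ld:0 B:1 rd:2 wr:2>
#4 ALU src=r3,r0 held:WAW  <A:1 Mu:1 Ld:0 B:1 rd:2 wr:2>
#5 MEM src=r4 held:FU  <A:1 Mu:1 Ld:0 B:1 rd:2 wr:2>
#6 BR src=r2,r2 dispatched  <A:1 Mu:1 Ld:0 B:0 rd:1 wr:2>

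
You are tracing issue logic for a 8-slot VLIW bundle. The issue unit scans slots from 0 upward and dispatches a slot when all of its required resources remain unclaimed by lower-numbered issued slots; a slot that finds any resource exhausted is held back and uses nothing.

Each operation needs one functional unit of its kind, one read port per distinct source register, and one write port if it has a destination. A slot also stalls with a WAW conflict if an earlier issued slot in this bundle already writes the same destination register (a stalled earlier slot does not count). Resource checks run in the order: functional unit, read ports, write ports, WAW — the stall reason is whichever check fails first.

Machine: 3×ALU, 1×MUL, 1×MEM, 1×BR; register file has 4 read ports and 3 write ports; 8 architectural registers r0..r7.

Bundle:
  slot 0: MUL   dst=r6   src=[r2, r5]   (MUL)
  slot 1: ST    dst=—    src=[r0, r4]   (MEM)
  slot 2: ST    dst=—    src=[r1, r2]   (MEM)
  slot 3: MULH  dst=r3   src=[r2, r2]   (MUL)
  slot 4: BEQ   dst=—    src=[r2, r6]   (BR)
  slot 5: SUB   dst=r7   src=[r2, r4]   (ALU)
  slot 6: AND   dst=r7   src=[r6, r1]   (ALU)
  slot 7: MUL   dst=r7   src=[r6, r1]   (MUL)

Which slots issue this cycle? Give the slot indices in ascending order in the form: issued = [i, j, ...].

#0 MUL src=r2,r5 dispatched  <A:3 Mu:0 Ld:1 B:1 rd:2 wr:2>
#1 MEM src=r0,r4 dispatched  <A:3 Mu:0 Ld:0 B:1 rd:0 wr:2>
#2 MEM src=r1,r2 held:FU  <A:3 Mu:0 Ld:0 B:1 rd:0 wr:2>
#3 MUL src=r2,r2 held:FU  <A:3 Mu:0 Ld:0 B:1 rd:0 wr:2>
#4 BR src=r2,r6 held:RD_PORT  <A:3 Mu:0 Ld:0 B:1 rd:0 wr:2>
#5 ALU src=r2,r4 held:RD_PORT  <A:3 Mu:0 Ld:0 B:1 rd:0 wr:2>
#6 ALU src=r6,r1 held:RD_PORT  <A:3 Mu:0 Ld:0 B:1 rd:0 wr:2>
#7 MUL src=r6,r1 held:FU  <A:3 Mu:0 Ld:0 B:1 rd:0 wr:2>

issued = [0, 1]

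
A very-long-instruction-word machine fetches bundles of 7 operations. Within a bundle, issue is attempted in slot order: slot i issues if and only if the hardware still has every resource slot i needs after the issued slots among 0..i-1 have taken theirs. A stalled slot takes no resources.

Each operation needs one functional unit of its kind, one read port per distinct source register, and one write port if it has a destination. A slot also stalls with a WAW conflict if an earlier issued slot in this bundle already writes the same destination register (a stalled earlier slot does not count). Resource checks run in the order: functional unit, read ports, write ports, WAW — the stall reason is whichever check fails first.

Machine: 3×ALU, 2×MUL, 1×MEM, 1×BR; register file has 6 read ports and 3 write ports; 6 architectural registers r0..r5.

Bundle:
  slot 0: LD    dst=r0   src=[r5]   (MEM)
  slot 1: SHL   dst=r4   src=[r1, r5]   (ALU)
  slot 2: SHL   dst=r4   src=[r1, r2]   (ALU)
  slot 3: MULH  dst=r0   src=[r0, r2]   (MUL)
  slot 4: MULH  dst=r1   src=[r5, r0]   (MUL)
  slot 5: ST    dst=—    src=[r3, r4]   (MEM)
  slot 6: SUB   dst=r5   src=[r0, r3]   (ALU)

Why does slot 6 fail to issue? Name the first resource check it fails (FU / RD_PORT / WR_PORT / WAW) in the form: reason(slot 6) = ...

reason(slot 6) = RD_PORT

(0) want 1×MEM +1rd +1wr — yes → AL3|MU2|ME0|BR1|rd5|wr2
(1) want 1×ALU +2rd +1wr — yes → AL2|MU2|ME0|BR1|rd3|wr1
(2) want 1×ALU +2rd +1wr — WAW → AL2|MU2|ME0|BR1|rd3|wr1
(3) want 1×MUL +2rd +1wr — WAW → AL2|MU2|ME0|BR1|rd3|wr1
(4) want 1×MUL +2rd +1wr — yes → AL2|MU1|ME0|BR1|rd1|wr0
(5) want 1×MEM +2rd +0wr — FU → AL2|MU1|ME0|BR1|rd1|wr0
(6) want 1×ALU +2rd +1wr — RD_PORT → AL2|MU1|ME0|BR1|rd1|wr0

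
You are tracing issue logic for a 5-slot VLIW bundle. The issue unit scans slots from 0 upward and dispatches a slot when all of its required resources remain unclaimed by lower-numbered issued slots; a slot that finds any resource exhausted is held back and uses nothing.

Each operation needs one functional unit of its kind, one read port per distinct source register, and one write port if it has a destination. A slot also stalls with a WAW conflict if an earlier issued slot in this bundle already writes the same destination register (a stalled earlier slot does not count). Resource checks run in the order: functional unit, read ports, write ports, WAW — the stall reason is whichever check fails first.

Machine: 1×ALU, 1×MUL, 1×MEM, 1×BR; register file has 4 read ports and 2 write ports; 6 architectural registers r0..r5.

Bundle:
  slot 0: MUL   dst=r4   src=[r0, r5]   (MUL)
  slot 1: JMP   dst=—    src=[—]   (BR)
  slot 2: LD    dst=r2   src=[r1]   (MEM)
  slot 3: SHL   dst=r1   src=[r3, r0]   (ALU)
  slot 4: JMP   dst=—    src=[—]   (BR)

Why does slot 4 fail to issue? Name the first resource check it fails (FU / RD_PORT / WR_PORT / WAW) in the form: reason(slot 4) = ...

reason(slot 4) = FU

#0 MUL src=r0,r5 dispatched  <A:1 Mu:0 Ld:1 B:1 rd:2 wr:1>
#1 BR src=- dispatched  <A:1 Mu:0 Ld:1 B:0 rd:2 wr:1>
#2 MEM src=r1 dispatched  <A:1 Mu:0 Ld:0 B:0 rd:1 wr:0>
#3 ALU src=r3,r0 held:RD_PORT  <A:1 Mu:0 Ld:0 B:0 rd:1 wr:0>
#4 BR src=- held:FU  <A:1 Mu:0 Ld:0 B:0 rd:1 wr:0>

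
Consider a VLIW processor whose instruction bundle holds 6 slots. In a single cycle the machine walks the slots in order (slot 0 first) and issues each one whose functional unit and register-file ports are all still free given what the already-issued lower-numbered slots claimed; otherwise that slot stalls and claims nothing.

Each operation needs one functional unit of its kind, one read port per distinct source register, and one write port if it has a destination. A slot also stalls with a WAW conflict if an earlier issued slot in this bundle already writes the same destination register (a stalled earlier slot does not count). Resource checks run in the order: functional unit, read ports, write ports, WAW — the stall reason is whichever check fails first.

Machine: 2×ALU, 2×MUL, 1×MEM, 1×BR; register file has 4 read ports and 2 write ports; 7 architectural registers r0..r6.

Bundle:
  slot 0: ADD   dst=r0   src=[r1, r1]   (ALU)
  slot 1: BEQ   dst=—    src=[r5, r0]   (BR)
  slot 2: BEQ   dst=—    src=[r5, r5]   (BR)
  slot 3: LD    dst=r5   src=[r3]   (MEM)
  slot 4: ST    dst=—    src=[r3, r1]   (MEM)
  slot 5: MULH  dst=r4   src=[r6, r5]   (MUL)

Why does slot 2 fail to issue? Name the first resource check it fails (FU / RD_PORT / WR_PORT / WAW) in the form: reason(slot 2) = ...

reason(slot 2) = FU

[0] ALU needs rd=1 wr=1: ok; after: ALU=1 MUL=2 MEM=1 BR=1, R=3, W=1
[1] BR needs rd=2 wr=0: ok; after: ALU=1 MUL=2 MEM=1 BR=0, R=1, W=1
[2] BR needs rd=1 wr=0: FU; after: ALU=1 MUL=2 MEM=1 BR=0, R=1, W=1
[3] MEM needs rd=1 wr=1: ok; after: ALU=1 MUL=2 MEM=0 BR=0, R=0, W=0
[4] MEM needs rd=2 wr=0: FU; after: ALU=1 MUL=2 MEM=0 BR=0, R=0, W=0
[5] MUL needs rd=2 wr=1: RD_PORT; after: ALU=1 MUL=2 MEM=0 BR=0, R=0, W=0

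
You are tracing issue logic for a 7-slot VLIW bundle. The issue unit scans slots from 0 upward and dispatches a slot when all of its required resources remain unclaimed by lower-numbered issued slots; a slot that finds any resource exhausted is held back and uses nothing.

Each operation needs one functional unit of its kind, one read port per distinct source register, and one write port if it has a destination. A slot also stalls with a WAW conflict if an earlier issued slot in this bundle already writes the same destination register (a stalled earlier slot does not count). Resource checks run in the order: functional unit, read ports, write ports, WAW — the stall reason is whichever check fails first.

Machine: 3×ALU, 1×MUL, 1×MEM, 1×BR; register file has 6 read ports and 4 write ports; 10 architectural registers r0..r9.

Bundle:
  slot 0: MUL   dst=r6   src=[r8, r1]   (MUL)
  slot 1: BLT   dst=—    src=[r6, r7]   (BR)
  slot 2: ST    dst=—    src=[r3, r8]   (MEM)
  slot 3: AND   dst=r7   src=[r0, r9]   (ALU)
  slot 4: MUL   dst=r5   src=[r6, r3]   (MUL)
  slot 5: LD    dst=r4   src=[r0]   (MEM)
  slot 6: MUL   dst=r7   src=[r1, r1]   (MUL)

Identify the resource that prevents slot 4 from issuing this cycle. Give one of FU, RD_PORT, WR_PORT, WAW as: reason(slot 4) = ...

#0 MUL src=r8,r1 dispatched  <A:3 Mu:0 Ld:1 B:1 rd:4 wr:3>
#1 BR src=r6,r7 dispatched  <A:3 Mu:0 Ld:1 B:0 rd:2 wr:3>
#2 MEM src=r3,r8 dispatched  <A:3 Mu:0 Ld:0 B:0 rd:0 wr:3>
#3 ALU src=r0,r9 held:RD_PORT  <A:3 Mu:0 Ld:0 B:0 rd:0 wr:3>
#4 MUL src=r6,r3 held:FU  <A:3 Mu:0 Ld:0 B:0 rd:0 wr:3>
#5 MEM src=r0 held:FU  <A:3 Mu:0 Ld:0 B:0 rd:0 wr:3>
#6 MUL src=r1,r1 held:FU  <A:3 Mu:0 Ld:0 B:0 rd:0 wr:3>

reason(slot 4) = FU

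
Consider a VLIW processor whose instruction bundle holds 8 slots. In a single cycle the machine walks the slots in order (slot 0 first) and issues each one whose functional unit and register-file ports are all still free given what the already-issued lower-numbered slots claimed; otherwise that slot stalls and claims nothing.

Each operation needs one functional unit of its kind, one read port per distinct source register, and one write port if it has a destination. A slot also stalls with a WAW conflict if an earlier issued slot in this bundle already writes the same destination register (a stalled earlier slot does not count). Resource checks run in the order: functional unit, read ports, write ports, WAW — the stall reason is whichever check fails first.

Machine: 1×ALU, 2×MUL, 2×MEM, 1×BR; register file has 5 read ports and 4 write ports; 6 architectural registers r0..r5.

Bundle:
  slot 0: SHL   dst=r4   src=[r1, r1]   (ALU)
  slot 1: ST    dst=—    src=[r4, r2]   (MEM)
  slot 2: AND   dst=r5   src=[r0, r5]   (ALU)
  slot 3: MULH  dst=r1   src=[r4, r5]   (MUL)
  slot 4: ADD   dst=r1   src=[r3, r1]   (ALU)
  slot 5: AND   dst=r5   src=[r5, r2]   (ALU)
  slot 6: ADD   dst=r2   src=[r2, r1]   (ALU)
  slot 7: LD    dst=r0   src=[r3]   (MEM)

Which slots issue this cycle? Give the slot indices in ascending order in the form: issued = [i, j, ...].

issued = [0, 1, 3]

slot 0 (ALU): ISSUE — free A0,Mu2,Ld2,B1 rp4 wp3
slot 1 (MEM): ISSUE — free A0,Mu2,Ld1,B1 rp2 wp3
slot 2 (ALU): stall FU — free A0,Mu2,Ld1,B1 rp2 wp3
slot 3 (MUL): ISSUE — free A0,Mu1,Ld1,B1 rp0 wp2
slot 4 (ALU): stall FU — free A0,Mu1,Ld1,B1 rp0 wp2
slot 5 (ALU): stall FU — free A0,Mu1,Ld1,B1 rp0 wp2
slot 6 (ALU): stall FU — free A0,Mu1,Ld1,B1 rp0 wp2
slot 7 (MEM): stall RD_PORT — free A0,Mu1,Ld1,B1 rp0 wp2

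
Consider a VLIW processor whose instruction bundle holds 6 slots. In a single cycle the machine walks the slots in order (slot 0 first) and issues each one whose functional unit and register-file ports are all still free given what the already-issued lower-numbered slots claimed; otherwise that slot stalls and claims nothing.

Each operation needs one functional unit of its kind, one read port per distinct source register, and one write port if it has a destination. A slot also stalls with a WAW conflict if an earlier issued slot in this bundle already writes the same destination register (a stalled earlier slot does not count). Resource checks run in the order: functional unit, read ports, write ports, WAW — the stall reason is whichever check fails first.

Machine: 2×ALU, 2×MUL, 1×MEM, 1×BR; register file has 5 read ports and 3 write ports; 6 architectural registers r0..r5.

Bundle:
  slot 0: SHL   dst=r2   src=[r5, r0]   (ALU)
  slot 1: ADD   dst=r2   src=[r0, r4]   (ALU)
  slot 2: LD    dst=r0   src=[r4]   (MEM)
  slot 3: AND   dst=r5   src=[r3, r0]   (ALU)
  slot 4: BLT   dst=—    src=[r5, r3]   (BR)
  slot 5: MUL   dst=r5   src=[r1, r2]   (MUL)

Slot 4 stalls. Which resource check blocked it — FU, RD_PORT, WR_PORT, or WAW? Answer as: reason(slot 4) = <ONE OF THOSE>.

(0) want 1×ALU +2rd +1wr — yes → AL1|MU2|ME1|BR1|rd3|wr2
(1) want 1×ALU +2rd +1wr — WAW → AL1|MU2|ME1|BR1|rd3|wr2
(2) want 1×MEM +1rd +1wr — yes → AL1|MU2|ME0|BR1|rd2|wr1
(3) want 1×ALU +2rd +1wr — yes → AL0|MU2|ME0|BR1|rd0|wr0
(4) want 1×BR +2rd +0wr — RD_PORT → AL0|MU2|ME0|BR1|rd0|wr0
(5) want 1×MUL +2rd +1wr — RD_PORT → AL0|MU2|ME0|BR1|rd0|wr0

reason(slot 4) = RD_PORT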